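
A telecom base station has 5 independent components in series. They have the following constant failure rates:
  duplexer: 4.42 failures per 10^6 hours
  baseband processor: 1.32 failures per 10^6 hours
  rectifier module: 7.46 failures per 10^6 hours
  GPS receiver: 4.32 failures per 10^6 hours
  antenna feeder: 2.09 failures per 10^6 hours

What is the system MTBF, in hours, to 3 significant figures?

Series of exponential components: λ_sys = Σ λ_i
λ_sys = 0.00000442 + 0.00000132 + 0.00000746 + 0.00000432 + 0.00000209 = 1.9610e-05 /h
MTBF = 1 / λ_sys = 51000 h

51000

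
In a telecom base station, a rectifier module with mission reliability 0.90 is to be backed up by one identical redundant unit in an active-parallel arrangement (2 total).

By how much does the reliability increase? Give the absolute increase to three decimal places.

R_before = 0.90
R_after = 1 − (1 − 0.90)^2 = 0.990
ΔR = 0.990 − 0.90 = 0.090

0.090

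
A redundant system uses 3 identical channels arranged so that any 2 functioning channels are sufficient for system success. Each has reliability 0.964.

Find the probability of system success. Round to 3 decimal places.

0.996

R = Σ_{i=2}^{3} C(3,i) p^i (1−p)^{3−i} with p = 0.964
C(3,2)·0.964^2·0.036^1 = 0.10036
C(3,3)·0.964^3·0.036^0 = 0.89584
Sum = 0.996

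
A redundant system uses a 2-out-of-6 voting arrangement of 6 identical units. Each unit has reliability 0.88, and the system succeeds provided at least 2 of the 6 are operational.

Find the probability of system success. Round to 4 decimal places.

0.9999

R = Σ_{i=2}^{6} C(6,i) p^i (1−p)^{6−i} with p = 0.88
C(6,2)·0.88^2·0.12^4 = 0.002409
C(6,3)·0.88^3·0.12^3 = 0.023552
C(6,4)·0.88^4·0.12^2 = 0.129534
C(6,5)·0.88^5·0.12^1 = 0.379967
C(6,6)·0.88^6·0.12^0 = 0.464404
Sum = 0.9999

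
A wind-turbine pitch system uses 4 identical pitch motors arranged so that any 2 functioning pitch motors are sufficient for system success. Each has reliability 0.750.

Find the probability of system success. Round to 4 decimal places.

0.9492

R = Σ_{i=2}^{4} C(4,i) p^i (1−p)^{4−i} with p = 0.750
C(4,2)·0.750^2·0.250^2 = 0.210938
C(4,3)·0.750^3·0.250^1 = 0.421875
C(4,4)·0.750^4·0.250^0 = 0.316406
Sum = 0.9492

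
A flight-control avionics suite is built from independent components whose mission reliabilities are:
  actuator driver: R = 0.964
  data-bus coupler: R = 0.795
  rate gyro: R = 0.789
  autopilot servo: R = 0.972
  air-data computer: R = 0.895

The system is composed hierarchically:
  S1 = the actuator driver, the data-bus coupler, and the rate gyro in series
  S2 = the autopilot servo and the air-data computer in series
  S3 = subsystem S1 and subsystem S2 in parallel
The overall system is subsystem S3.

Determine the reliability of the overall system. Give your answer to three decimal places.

0.949

Series (actuator driver, data-bus coupler, and rate gyro): 0.96400 × 0.79500 × 0.78900 = 0.60467
Series (autopilot servo and air-data computer): 0.97200 × 0.89500 = 0.86994
Parallel ([0.60467] and [0.86994]): 1 − (1 − 0.60467)(1 − 0.86994) = 0.949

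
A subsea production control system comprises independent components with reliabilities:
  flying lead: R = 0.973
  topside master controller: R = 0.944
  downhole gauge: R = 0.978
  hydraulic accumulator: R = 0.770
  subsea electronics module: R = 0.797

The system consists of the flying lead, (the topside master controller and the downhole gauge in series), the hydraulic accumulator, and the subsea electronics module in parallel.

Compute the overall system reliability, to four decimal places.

Series (topside master controller and downhole gauge): 0.944000 × 0.978000 = 0.923232
Parallel (flying lead, [0.923232], hydraulic accumulator, and subsea electronics module): 1 − (1 − 0.973000)(1 − 0.923232)(1 − 0.770000)(1 − 0.797000) = 0.9999

0.9999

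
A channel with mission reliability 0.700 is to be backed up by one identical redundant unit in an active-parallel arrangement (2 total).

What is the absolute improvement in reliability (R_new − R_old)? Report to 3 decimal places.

0.210

R_before = 0.700
R_after = 1 − (1 − 0.700)^2 = 0.910
ΔR = 0.910 − 0.700 = 0.210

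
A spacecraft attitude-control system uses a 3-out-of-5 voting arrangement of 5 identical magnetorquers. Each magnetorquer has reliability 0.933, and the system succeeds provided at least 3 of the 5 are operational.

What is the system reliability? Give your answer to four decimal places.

0.9973

R = Σ_{i=3}^{5} C(5,i) p^i (1−p)^{5−i} with p = 0.933
C(5,3)·0.933^3·0.067^2 = 0.036458
C(5,4)·0.933^4·0.067^1 = 0.253847
C(5,5)·0.933^5·0.067^0 = 0.706982
Sum = 0.9973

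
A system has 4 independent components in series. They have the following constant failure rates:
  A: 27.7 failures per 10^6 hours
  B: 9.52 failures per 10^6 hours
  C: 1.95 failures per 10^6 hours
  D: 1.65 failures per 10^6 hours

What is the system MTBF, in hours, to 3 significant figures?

24500

Series of exponential components: λ_sys = Σ λ_i
λ_sys = 0.0000277 + 0.00000952 + 0.00000195 + 0.00000165 = 4.0820e-05 /h
MTBF = 1 / λ_sys = 24500 h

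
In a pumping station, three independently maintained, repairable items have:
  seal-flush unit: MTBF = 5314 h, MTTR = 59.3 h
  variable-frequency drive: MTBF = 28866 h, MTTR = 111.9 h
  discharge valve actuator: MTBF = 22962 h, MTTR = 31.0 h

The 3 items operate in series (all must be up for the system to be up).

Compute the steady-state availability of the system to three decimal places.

0.984

A(seal-flush unit) = MTBF/(MTBF+MTTR) = 5314/(5314+59.3) = 0.988964
A(variable-frequency drive) = MTBF/(MTBF+MTTR) = 28866/(28866+111.9) = 0.996138
A(discharge valve actuator) = MTBF/(MTBF+MTTR) = 22962/(22962+31.0) = 0.998652
Series availability: 0.988964 × 0.996138 × 0.998652 = 0.984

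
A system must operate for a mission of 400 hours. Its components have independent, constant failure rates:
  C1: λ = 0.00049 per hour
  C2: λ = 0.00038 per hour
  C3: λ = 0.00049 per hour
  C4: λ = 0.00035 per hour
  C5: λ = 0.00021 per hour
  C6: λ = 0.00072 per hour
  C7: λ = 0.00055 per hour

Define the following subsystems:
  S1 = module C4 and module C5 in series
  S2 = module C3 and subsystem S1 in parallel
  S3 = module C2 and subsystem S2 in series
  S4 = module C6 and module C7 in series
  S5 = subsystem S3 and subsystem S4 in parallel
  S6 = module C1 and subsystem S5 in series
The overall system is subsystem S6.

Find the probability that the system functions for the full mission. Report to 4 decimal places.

R(C1) = exp(−0.00049 × 400) = 0.822012
R(C2) = exp(−0.00038 × 400) = 0.858988
R(C3) = exp(−0.00049 × 400) = 0.822012
R(C4) = exp(−0.00035 × 400) = 0.869358
R(C5) = exp(−0.00021 × 400) = 0.919431
R(C6) = exp(−0.00072 × 400) = 0.749762
R(C7) = exp(−0.00055 × 400) = 0.802519
Series (C4 and C5): 0.869358 × 0.919431 = 0.799315
Parallel (C3 and [0.799315]): 1 − (1 − 0.822012)(1 − 0.799315) = 0.964280
Series (C2 and [0.964280]): 0.858988 × 0.964280 = 0.828305
Series (C6 and C7): 0.749762 × 0.802519 = 0.601698
Parallel ([0.828305] and [0.601698]): 1 − (1 − 0.828305)(1 − 0.601698) = 0.931614
Series (C1 and [0.931614]): 0.822012 × 0.931614 = 0.7658

0.7658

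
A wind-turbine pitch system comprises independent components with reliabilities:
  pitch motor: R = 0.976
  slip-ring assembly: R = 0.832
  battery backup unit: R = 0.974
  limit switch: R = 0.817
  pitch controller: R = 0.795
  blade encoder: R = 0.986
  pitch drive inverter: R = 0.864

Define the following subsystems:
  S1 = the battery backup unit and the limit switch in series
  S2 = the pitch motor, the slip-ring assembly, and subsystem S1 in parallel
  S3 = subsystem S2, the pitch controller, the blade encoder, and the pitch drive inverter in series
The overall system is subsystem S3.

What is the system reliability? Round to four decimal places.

Series (battery backup unit and limit switch): 0.974000 × 0.817000 = 0.795758
Parallel (pitch motor, slip-ring assembly, and [0.795758]): 1 − (1 − 0.976000)(1 − 0.832000)(1 − 0.795758) = 0.999176
Series ([0.999176], pitch controller, blade encoder, and pitch drive inverter): 0.999176 × 0.795000 × 0.986000 × 0.864000 = 0.6767

0.6767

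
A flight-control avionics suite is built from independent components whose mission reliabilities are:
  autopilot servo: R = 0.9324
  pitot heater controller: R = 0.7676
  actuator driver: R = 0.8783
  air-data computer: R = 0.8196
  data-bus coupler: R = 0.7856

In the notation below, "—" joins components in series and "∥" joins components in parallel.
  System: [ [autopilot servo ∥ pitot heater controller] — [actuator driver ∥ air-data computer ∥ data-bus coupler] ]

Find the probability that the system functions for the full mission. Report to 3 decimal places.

Parallel (autopilot servo and pitot heater controller): 1 − (1 − 0.93240)(1 − 0.76760) = 0.98429
Parallel (actuator driver, air-data computer, and data-bus coupler): 1 − (1 − 0.87830)(1 − 0.81960)(1 − 0.78560) = 0.99529
Series ([0.98429] and [0.99529]): 0.98429 × 0.99529 = 0.980

0.980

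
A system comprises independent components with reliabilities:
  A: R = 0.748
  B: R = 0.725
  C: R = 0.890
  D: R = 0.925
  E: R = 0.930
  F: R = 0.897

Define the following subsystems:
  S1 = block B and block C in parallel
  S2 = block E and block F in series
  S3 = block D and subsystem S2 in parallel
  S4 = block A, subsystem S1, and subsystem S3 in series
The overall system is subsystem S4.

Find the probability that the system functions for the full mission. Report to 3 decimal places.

0.716

Parallel (B and C): 1 − (1 − 0.72500)(1 − 0.89000) = 0.96975
Series (E and F): 0.93000 × 0.89700 = 0.83421
Parallel (D and [0.83421]): 1 − (1 − 0.92500)(1 − 0.83421) = 0.98757
Series (A, [0.96975], and [0.98757]): 0.74800 × 0.96975 × 0.98757 = 0.716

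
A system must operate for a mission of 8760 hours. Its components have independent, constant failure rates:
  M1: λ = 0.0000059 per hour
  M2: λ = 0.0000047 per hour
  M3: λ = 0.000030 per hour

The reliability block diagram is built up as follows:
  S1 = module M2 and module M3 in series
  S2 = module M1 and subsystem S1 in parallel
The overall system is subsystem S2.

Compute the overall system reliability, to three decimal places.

0.987

R(M1) = exp(−0.0000059 × 8760) = 0.94963
R(M2) = exp(−0.0000047 × 8760) = 0.95966
R(M3) = exp(−0.000030 × 8760) = 0.76890
Series (M2 and M3): 0.95966 × 0.76890 = 0.73788
Parallel (M1 and [0.73788]): 1 − (1 − 0.94963)(1 − 0.73788) = 0.987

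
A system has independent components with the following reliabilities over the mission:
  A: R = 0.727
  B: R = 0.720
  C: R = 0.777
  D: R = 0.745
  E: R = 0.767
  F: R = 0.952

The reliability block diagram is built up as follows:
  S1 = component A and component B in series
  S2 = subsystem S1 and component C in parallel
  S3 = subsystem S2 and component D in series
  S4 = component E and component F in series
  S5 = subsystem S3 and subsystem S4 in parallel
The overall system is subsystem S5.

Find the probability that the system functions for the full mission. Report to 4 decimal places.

0.9098

Series (A and B): 0.727000 × 0.720000 = 0.523440
Parallel ([0.523440] and C): 1 − (1 − 0.523440)(1 − 0.777000) = 0.893727
Series ([0.893727] and D): 0.893727 × 0.745000 = 0.665827
Series (E and F): 0.767000 × 0.952000 = 0.730184
Parallel ([0.665827] and [0.730184]): 1 − (1 − 0.665827)(1 − 0.730184) = 0.9098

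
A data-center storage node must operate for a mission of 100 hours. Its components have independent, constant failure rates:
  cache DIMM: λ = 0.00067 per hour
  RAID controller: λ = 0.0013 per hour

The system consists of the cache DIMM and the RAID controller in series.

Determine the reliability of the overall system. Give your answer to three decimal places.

0.821

R(cache DIMM) = exp(−0.00067 × 100) = 0.93520
R(RAID controller) = exp(−0.0013 × 100) = 0.87810
Series (cache DIMM and RAID controller): 0.93520 × 0.87810 = 0.821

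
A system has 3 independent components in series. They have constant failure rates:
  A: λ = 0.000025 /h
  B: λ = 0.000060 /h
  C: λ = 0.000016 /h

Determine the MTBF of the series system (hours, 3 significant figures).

9900

Series of exponential components: λ_sys = Σ λ_i
λ_sys = 0.000025 + 0.000060 + 0.000016 = 1.0100e-04 /h
MTBF = 1 / λ_sys = 9900 h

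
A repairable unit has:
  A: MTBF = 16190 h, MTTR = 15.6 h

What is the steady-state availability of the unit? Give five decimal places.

A(A) = MTBF/(MTBF+MTTR) = 16190/(16190+15.6) = 0.99904

0.99904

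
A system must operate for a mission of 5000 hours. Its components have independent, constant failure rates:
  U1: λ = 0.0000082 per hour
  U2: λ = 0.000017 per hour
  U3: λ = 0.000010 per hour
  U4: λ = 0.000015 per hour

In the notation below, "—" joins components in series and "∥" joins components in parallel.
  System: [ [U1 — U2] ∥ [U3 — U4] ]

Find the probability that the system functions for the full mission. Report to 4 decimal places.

R(U1) = exp(−0.0000082 × 5000) = 0.959829
R(U2) = exp(−0.000017 × 5000) = 0.918512
R(U3) = exp(−0.000010 × 5000) = 0.951229
R(U4) = exp(−0.000015 × 5000) = 0.927743
Series (U1 and U2): 0.959829 × 0.918512 = 0.881614
Series (U3 and U4): 0.951229 × 0.927743 = 0.882496
Parallel ([0.881614] and [0.882496]): 1 − (1 − 0.881614)(1 − 0.882496) = 0.9861

0.9861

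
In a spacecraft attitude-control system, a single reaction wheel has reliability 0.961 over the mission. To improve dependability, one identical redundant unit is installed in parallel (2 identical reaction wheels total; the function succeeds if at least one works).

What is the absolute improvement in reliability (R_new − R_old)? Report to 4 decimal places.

0.0375

R_before = 0.961
R_after = 1 − (1 − 0.961)^2 = 0.9985
ΔR = 0.9985 − 0.961 = 0.0375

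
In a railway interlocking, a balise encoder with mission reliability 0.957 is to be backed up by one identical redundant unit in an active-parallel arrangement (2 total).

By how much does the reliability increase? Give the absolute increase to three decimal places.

0.041

R_before = 0.957
R_after = 1 − (1 − 0.957)^2 = 0.998
ΔR = 0.998 − 0.957 = 0.041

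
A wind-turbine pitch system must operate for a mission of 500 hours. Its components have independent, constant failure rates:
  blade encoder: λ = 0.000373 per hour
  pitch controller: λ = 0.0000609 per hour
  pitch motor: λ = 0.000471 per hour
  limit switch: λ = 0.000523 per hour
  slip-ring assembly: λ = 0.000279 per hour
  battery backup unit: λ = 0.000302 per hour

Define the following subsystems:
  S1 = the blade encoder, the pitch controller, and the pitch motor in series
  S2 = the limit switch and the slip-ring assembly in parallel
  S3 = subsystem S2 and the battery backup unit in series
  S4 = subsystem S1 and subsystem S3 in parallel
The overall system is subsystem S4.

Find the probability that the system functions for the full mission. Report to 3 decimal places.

0.940

R(blade encoder) = exp(−0.000373 × 500) = 0.82986
R(pitch controller) = exp(−0.0000609 × 500) = 0.97001
R(pitch motor) = exp(−0.000471 × 500) = 0.79018
R(limit switch) = exp(−0.000523 × 500) = 0.76990
R(slip-ring assembly) = exp(−0.000279 × 500) = 0.86979
R(battery backup unit) = exp(−0.000302 × 500) = 0.85985
Series (blade encoder, pitch controller, and pitch motor): 0.82986 × 0.97001 × 0.79018 = 0.63607
Parallel (limit switch and slip-ring assembly): 1 − (1 − 0.76990)(1 − 0.86979) = 0.97004
Series ([0.97004] and battery backup unit): 0.97004 × 0.85985 = 0.83409
Parallel ([0.63607] and [0.83409]): 1 − (1 − 0.63607)(1 − 0.83409) = 0.940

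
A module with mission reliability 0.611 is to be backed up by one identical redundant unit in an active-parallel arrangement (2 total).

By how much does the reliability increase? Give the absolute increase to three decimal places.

0.238

R_before = 0.611
R_after = 1 − (1 − 0.611)^2 = 0.849
ΔR = 0.849 − 0.611 = 0.238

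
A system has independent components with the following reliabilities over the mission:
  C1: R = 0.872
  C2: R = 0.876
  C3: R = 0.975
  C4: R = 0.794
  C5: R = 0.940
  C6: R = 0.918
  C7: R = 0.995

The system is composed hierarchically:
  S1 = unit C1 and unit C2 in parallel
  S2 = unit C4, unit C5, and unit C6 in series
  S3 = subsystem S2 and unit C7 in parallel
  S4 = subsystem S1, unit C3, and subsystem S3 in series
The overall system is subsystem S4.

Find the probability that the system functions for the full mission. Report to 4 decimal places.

0.9580

Parallel (C1 and C2): 1 − (1 − 0.872000)(1 − 0.876000) = 0.984128
Series (C4, C5, and C6): 0.794000 × 0.940000 × 0.918000 = 0.685158
Parallel ([0.685158] and C7): 1 − (1 − 0.685158)(1 − 0.995000) = 0.998426
Series ([0.984128], C3, and [0.998426]): 0.984128 × 0.975000 × 0.998426 = 0.9580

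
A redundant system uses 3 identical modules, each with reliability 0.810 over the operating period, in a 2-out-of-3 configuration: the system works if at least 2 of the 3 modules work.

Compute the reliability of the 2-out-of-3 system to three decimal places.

0.905

R = Σ_{i=2}^{3} C(3,i) p^i (1−p)^{3−i} with p = 0.810
C(3,2)·0.810^2·0.190^1 = 0.37398
C(3,3)·0.810^3·0.190^0 = 0.53144
Sum = 0.905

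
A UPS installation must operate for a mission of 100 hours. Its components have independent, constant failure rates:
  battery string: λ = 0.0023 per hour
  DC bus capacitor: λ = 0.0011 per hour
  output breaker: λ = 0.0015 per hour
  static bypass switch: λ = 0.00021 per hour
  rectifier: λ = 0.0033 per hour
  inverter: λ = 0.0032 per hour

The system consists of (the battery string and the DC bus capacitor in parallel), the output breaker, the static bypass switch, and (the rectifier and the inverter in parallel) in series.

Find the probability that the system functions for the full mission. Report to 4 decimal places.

R(battery string) = exp(−0.0023 × 100) = 0.794534
R(DC bus capacitor) = exp(−0.0011 × 100) = 0.895834
R(output breaker) = exp(−0.0015 × 100) = 0.860708
R(static bypass switch) = exp(−0.00021 × 100) = 0.979219
R(rectifier) = exp(−0.0033 × 100) = 0.718924
R(inverter) = exp(−0.0032 × 100) = 0.726149
Parallel (battery string and DC bus capacitor): 1 − (1 − 0.794534)(1 − 0.895834) = 0.978597
Parallel (rectifier and inverter): 1 − (1 − 0.718924)(1 − 0.726149) = 0.923027
Series ([0.978597], output breaker, static bypass switch, and [0.923027]): 0.978597 × 0.860708 × 0.979219 × 0.923027 = 0.7613

0.7613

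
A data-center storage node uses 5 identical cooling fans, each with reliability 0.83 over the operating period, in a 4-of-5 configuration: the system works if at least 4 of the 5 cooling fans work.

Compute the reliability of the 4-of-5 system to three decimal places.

0.797

R = Σ_{i=4}^{5} C(5,i) p^i (1−p)^{5−i} with p = 0.83
C(5,4)·0.83^4·0.17^1 = 0.40340
C(5,5)·0.83^5·0.17^0 = 0.39390
Sum = 0.797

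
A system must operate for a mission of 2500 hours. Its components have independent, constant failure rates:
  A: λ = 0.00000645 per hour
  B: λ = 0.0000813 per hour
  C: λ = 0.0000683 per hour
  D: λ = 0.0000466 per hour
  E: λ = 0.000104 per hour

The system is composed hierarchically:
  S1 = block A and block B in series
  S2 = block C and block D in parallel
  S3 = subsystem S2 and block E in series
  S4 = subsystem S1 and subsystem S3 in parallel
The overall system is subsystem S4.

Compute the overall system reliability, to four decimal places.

0.9523

R(A) = exp(−0.00000645 × 2500) = 0.984004
R(B) = exp(−0.0000813 × 2500) = 0.816074
R(C) = exp(−0.0000683 × 2500) = 0.843032
R(D) = exp(−0.0000466 × 2500) = 0.890030
R(E) = exp(−0.000104 × 2500) = 0.771052
Series (A and B): 0.984004 × 0.816074 = 0.803020
Parallel (C and D): 1 − (1 − 0.843032)(1 − 0.890030) = 0.982738
Series ([0.982738] and E): 0.982738 × 0.771052 = 0.757742
Parallel ([0.803020] and [0.757742]): 1 − (1 − 0.803020)(1 − 0.757742) = 0.9523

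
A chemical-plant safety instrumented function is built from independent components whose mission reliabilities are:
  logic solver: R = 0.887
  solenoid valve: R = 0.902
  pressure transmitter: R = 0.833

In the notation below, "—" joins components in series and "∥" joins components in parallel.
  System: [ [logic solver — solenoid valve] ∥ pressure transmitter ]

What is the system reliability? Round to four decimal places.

Series (logic solver and solenoid valve): 0.887000 × 0.902000 = 0.800074
Parallel ([0.800074] and pressure transmitter): 1 − (1 − 0.800074)(1 − 0.833000) = 0.9666

0.9666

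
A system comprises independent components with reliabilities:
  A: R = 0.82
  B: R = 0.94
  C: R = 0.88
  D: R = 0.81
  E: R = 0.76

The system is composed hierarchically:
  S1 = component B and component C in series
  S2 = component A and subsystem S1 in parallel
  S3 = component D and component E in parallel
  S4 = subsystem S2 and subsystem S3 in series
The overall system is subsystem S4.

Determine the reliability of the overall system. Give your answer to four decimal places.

Series (B and C): 0.940000 × 0.880000 = 0.827200
Parallel (A and [0.827200]): 1 − (1 − 0.820000)(1 − 0.827200) = 0.968896
Parallel (D and E): 1 − (1 − 0.810000)(1 − 0.760000) = 0.954400
Series ([0.968896] and [0.954400]): 0.968896 × 0.954400 = 0.9247

0.9247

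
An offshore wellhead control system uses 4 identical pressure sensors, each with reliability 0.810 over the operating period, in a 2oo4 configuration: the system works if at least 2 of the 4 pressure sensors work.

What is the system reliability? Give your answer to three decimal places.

0.976

R = Σ_{i=2}^{4} C(4,i) p^i (1−p)^{4−i} with p = 0.810
C(4,2)·0.810^2·0.190^2 = 0.14211
C(4,3)·0.810^3·0.190^1 = 0.40390
C(4,4)·0.810^4·0.190^0 = 0.43047
Sum = 0.976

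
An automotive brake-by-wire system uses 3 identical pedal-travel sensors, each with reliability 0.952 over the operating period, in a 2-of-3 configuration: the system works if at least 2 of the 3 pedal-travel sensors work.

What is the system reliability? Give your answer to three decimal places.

0.993

R = Σ_{i=2}^{3} C(3,i) p^i (1−p)^{3−i} with p = 0.952
C(3,2)·0.952^2·0.048^1 = 0.13051
C(3,3)·0.952^3·0.048^0 = 0.86280
Sum = 0.993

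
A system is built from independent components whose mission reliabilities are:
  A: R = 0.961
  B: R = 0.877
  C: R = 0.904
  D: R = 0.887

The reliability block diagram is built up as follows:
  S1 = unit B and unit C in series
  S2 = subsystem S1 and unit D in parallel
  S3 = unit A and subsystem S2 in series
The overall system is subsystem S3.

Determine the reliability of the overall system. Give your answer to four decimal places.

0.9385

Series (B and C): 0.877000 × 0.904000 = 0.792808
Parallel ([0.792808] and D): 1 − (1 − 0.792808)(1 − 0.887000) = 0.976587
Series (A and [0.976587]): 0.961000 × 0.976587 = 0.9385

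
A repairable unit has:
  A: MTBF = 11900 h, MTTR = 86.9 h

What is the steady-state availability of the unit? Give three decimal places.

0.993

A(A) = MTBF/(MTBF+MTTR) = 11900/(11900+86.9) = 0.993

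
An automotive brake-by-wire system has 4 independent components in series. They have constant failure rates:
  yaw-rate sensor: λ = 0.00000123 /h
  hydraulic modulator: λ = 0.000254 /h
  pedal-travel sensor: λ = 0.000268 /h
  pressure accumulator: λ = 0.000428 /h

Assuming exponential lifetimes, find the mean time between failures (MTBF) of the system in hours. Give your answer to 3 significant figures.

1050

Series of exponential components: λ_sys = Σ λ_i
λ_sys = 0.00000123 + 0.000254 + 0.000268 + 0.000428 = 9.5123e-04 /h
MTBF = 1 / λ_sys = 1050 h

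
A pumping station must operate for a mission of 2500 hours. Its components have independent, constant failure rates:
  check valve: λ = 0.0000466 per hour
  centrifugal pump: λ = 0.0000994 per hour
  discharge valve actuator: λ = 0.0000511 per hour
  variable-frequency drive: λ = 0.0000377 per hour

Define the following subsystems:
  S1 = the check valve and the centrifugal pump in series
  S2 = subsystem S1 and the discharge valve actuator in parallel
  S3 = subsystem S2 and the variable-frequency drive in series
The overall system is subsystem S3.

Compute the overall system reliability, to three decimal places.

0.877

R(check valve) = exp(−0.0000466 × 2500) = 0.89003
R(centrifugal pump) = exp(−0.0000994 × 2500) = 0.77997
R(discharge valve actuator) = exp(−0.0000511 × 2500) = 0.88007
R(variable-frequency drive) = exp(−0.0000377 × 2500) = 0.91006
Series (check valve and centrifugal pump): 0.89003 × 0.77997 = 0.69420
Parallel ([0.69420] and discharge valve actuator): 1 − (1 − 0.69420)(1 − 0.88007) = 0.96333
Series ([0.96333] and variable-frequency drive): 0.96333 × 0.91006 = 0.877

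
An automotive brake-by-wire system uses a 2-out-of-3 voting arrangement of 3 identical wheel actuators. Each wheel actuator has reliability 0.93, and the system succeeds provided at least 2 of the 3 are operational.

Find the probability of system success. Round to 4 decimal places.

0.9860

R = Σ_{i=2}^{3} C(3,i) p^i (1−p)^{3−i} with p = 0.93
C(3,2)·0.93^2·0.07^1 = 0.181629
C(3,3)·0.93^3·0.07^0 = 0.804357
Sum = 0.9860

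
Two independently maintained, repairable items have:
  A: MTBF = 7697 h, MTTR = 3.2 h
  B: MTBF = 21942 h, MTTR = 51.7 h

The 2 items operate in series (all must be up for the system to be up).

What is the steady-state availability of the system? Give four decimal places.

A(A) = MTBF/(MTBF+MTTR) = 7697/(7697+3.2) = 0.999584
A(B) = MTBF/(MTBF+MTTR) = 21942/(21942+51.7) = 0.997649
Series availability: 0.999584 × 0.997649 = 0.9972

0.9972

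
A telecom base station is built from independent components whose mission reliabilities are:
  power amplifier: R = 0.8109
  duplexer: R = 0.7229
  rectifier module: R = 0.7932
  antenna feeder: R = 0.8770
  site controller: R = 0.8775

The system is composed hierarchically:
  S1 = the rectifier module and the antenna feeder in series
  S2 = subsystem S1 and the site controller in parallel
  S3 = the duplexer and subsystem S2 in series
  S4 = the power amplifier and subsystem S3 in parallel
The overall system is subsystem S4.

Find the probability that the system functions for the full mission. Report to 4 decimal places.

Series (rectifier module and antenna feeder): 0.793200 × 0.877000 = 0.695636
Parallel ([0.695636] and site controller): 1 − (1 − 0.695636)(1 − 0.877500) = 0.962715
Series (duplexer and [0.962715]): 0.722900 × 0.962715 = 0.695947
Parallel (power amplifier and [0.695947]): 1 − (1 − 0.810900)(1 − 0.695947) = 0.9425

0.9425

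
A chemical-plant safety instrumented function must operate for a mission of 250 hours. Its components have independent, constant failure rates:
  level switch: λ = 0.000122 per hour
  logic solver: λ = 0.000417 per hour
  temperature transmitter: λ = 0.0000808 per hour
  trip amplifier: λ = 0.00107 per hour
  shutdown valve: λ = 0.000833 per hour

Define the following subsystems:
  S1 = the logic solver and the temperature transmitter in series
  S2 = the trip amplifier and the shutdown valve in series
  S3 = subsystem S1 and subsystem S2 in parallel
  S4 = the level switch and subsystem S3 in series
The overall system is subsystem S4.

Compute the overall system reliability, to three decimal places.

R(level switch) = exp(−0.000122 × 250) = 0.96996
R(logic solver) = exp(−0.000417 × 250) = 0.90100
R(temperature transmitter) = exp(−0.0000808 × 250) = 0.98000
R(trip amplifier) = exp(−0.00107 × 250) = 0.76529
R(shutdown valve) = exp(−0.000833 × 250) = 0.81200
Series (logic solver and temperature transmitter): 0.90100 × 0.98000 = 0.88298
Series (trip amplifier and shutdown valve): 0.76529 × 0.81200 = 0.62142
Parallel ([0.88298] and [0.62142]): 1 − (1 − 0.88298)(1 − 0.62142) = 0.95570
Series (level switch and [0.95570]): 0.96996 × 0.95570 = 0.927

0.927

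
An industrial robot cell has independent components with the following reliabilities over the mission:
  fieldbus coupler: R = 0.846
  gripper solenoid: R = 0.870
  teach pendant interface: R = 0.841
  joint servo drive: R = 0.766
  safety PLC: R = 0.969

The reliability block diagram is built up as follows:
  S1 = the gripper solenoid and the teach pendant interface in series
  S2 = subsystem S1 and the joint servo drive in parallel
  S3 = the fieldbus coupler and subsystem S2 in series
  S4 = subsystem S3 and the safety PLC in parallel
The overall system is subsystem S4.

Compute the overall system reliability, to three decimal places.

0.994

Series (gripper solenoid and teach pendant interface): 0.87000 × 0.84100 = 0.73167
Parallel ([0.73167] and joint servo drive): 1 − (1 − 0.73167)(1 − 0.76600) = 0.93721
Series (fieldbus coupler and [0.93721]): 0.84600 × 0.93721 = 0.79288
Parallel ([0.79288] and safety PLC): 1 − (1 − 0.79288)(1 − 0.96900) = 0.994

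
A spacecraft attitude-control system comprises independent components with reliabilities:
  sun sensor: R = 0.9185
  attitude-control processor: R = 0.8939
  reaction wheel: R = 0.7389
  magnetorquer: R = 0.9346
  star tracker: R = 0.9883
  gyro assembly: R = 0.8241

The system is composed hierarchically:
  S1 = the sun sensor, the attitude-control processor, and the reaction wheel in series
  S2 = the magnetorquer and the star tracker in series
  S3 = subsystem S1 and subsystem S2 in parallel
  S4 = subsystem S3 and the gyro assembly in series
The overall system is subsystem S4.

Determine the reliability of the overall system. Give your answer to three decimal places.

Series (sun sensor, attitude-control processor, and reaction wheel): 0.91850 × 0.89390 × 0.73890 = 0.60667
Series (magnetorquer and star tracker): 0.93460 × 0.98830 = 0.92367
Parallel ([0.60667] and [0.92367]): 1 − (1 − 0.60667)(1 − 0.92367) = 0.96998
Series ([0.96998] and gyro assembly): 0.96998 × 0.82410 = 0.799

0.799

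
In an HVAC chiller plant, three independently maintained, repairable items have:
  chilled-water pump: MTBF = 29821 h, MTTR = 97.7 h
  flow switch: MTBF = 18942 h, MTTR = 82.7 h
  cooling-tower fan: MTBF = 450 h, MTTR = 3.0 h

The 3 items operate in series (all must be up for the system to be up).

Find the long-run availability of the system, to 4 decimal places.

0.9858

A(chilled-water pump) = MTBF/(MTBF+MTTR) = 29821/(29821+97.7) = 0.996734
A(flow switch) = MTBF/(MTBF+MTTR) = 18942/(18942+82.7) = 0.995653
A(cooling-tower fan) = MTBF/(MTBF+MTTR) = 450/(450+3.0) = 0.993377
Series availability: 0.996734 × 0.995653 × 0.993377 = 0.9858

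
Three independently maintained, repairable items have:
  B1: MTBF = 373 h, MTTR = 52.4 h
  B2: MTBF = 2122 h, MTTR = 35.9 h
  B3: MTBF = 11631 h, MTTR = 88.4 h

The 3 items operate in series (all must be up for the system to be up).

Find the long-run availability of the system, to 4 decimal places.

A(B1) = MTBF/(MTBF+MTTR) = 373/(373+52.4) = 0.876822
A(B2) = MTBF/(MTBF+MTTR) = 2122/(2122+35.9) = 0.983363
A(B3) = MTBF/(MTBF+MTTR) = 11631/(11631+88.4) = 0.992457
Series availability: 0.876822 × 0.983363 × 0.992457 = 0.8557

0.8557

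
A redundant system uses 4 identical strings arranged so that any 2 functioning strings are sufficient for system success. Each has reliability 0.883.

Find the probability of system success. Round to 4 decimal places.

0.9942

R = Σ_{i=2}^{4} C(4,i) p^i (1−p)^{4−i} with p = 0.883
C(4,2)·0.883^2·0.117^2 = 0.064039
C(4,3)·0.883^3·0.117^1 = 0.322202
C(4,4)·0.883^4·0.117^0 = 0.607915
Sum = 0.9942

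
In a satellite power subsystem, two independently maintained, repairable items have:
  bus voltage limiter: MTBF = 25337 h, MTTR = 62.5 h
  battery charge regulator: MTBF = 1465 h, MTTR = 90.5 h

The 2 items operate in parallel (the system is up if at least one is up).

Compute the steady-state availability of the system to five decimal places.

0.99986

A(bus voltage limiter) = MTBF/(MTBF+MTTR) = 25337/(25337+62.5) = 0.997539
A(battery charge regulator) = MTBF/(MTBF+MTTR) = 1465/(1465+90.5) = 0.941819
Parallel availability: 1 − (1 − 0.997539)(1 − 0.941819) = 0.99986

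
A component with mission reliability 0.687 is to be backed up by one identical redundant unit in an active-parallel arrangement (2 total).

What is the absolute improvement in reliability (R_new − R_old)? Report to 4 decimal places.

0.2150

R_before = 0.687
R_after = 1 − (1 − 0.687)^2 = 0.9020
ΔR = 0.9020 − 0.687 = 0.2150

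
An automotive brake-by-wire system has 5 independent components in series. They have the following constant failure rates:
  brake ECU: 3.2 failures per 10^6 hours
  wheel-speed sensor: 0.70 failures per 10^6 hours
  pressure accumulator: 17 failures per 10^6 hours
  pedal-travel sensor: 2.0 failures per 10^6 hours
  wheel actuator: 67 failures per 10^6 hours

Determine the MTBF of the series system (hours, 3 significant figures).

Series of exponential components: λ_sys = Σ λ_i
λ_sys = 0.0000032 + 0.00000070 + 0.000017 + 0.0000020 + 0.000067 = 8.9900e-05 /h
MTBF = 1 / λ_sys = 11100 h

11100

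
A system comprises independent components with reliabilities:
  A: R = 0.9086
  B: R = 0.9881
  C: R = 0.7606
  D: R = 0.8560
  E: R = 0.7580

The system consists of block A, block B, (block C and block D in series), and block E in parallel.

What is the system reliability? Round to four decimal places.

0.9999

Series (C and D): 0.760600 × 0.856000 = 0.651074
Parallel (A, B, [0.651074], and E): 1 − (1 − 0.908600)(1 − 0.988100)(1 − 0.651074)(1 − 0.758000) = 0.9999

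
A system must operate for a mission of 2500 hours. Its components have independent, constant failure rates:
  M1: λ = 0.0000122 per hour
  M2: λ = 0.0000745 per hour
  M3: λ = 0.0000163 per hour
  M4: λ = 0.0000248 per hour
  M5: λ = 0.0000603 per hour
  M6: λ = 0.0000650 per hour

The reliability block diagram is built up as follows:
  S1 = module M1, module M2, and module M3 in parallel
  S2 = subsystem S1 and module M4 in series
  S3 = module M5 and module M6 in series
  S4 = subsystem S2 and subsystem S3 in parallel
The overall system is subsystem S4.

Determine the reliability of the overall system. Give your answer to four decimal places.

0.9838

R(M1) = exp(−0.0000122 × 2500) = 0.969960
R(M2) = exp(−0.0000745 × 2500) = 0.830066
R(M3) = exp(−0.0000163 × 2500) = 0.960069
R(M4) = exp(−0.0000248 × 2500) = 0.939883
R(M5) = exp(−0.0000603 × 2500) = 0.860063
R(M6) = exp(−0.0000650 × 2500) = 0.850016
Parallel (M1, M2, and M3): 1 − (1 − 0.969960)(1 − 0.830066)(1 − 0.960069) = 0.999796
Series ([0.999796] and M4): 0.999796 × 0.939883 = 0.939691
Series (M5 and M6): 0.860063 × 0.850016 = 0.731067
Parallel ([0.939691] and [0.731067]): 1 − (1 − 0.939691)(1 − 0.731067) = 0.9838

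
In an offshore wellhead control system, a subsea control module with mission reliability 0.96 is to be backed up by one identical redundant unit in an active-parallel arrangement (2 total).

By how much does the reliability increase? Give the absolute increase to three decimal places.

0.038

R_before = 0.96
R_after = 1 − (1 − 0.96)^2 = 0.998
ΔR = 0.998 − 0.96 = 0.038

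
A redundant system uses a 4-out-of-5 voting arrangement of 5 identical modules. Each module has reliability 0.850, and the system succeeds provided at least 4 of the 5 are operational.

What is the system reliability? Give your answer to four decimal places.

0.8352

R = Σ_{i=4}^{5} C(5,i) p^i (1−p)^{5−i} with p = 0.850
C(5,4)·0.850^4·0.150^1 = 0.391505
C(5,5)·0.850^5·0.150^0 = 0.443705
Sum = 0.8352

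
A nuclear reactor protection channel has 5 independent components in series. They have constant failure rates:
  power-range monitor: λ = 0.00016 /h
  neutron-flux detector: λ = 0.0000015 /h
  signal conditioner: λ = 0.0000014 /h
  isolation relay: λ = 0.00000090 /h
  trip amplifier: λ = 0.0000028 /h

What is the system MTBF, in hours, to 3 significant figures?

Series of exponential components: λ_sys = Σ λ_i
λ_sys = 0.00016 + 0.0000015 + 0.0000014 + 0.00000090 + 0.0000028 = 1.6660e-04 /h
MTBF = 1 / λ_sys = 6000 h

6000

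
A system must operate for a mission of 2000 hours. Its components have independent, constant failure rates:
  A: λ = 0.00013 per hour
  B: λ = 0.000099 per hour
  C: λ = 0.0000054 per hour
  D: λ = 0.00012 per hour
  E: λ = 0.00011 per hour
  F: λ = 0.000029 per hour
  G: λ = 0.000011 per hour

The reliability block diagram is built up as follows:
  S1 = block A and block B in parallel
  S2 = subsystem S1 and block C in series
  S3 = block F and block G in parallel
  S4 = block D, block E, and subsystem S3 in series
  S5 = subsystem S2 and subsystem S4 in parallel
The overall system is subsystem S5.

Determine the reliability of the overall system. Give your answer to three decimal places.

0.981

R(A) = exp(−0.00013 × 2000) = 0.77105
R(B) = exp(−0.000099 × 2000) = 0.82037
R(C) = exp(−0.0000054 × 2000) = 0.98926
R(D) = exp(−0.00012 × 2000) = 0.78663
R(E) = exp(−0.00011 × 2000) = 0.80252
R(F) = exp(−0.000029 × 2000) = 0.94365
R(G) = exp(−0.000011 × 2000) = 0.97824
Parallel (A and B): 1 − (1 − 0.77105)(1 − 0.82037) = 0.95887
Series ([0.95887] and C): 0.95887 × 0.98926 = 0.94857
Parallel (F and G): 1 − (1 − 0.94365)(1 − 0.97824) = 0.99877
Series (D, E, and [0.99877]): 0.78663 × 0.80252 × 0.99877 = 0.63051
Parallel ([0.94857] and [0.63051]): 1 − (1 − 0.94857)(1 − 0.63051) = 0.981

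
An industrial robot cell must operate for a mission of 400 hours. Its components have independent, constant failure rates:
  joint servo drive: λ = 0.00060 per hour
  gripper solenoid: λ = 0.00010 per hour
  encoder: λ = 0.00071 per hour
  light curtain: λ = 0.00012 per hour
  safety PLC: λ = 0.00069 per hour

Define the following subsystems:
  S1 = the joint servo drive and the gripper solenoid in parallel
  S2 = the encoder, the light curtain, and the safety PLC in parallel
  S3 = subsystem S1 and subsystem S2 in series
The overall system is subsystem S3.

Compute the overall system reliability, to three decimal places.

0.989

R(joint servo drive) = exp(−0.00060 × 400) = 0.78663
R(gripper solenoid) = exp(−0.00010 × 400) = 0.96079
R(encoder) = exp(−0.00071 × 400) = 0.75277
R(light curtain) = exp(−0.00012 × 400) = 0.95313
R(safety PLC) = exp(−0.00069 × 400) = 0.75881
Parallel (joint servo drive and gripper solenoid): 1 − (1 − 0.78663)(1 − 0.96079) = 0.99163
Parallel (encoder, light curtain, and safety PLC): 1 − (1 − 0.75277)(1 − 0.95313)(1 − 0.75881) = 0.99721
Series ([0.99163] and [0.99721]): 0.99163 × 0.99721 = 0.989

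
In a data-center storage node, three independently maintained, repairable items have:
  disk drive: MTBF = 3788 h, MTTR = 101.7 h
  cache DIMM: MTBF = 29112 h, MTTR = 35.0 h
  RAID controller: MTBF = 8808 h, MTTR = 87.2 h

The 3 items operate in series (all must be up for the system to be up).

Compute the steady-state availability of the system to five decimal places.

0.96315

A(disk drive) = MTBF/(MTBF+MTTR) = 3788/(3788+101.7) = 0.973854
A(cache DIMM) = MTBF/(MTBF+MTTR) = 29112/(29112+35.0) = 0.998799
A(RAID controller) = MTBF/(MTBF+MTTR) = 8808/(8808+87.2) = 0.990197
Series availability: 0.973854 × 0.998799 × 0.990197 = 0.96315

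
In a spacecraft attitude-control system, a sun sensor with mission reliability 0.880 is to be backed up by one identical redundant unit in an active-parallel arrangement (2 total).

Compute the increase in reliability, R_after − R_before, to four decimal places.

0.1056

R_before = 0.880
R_after = 1 − (1 − 0.880)^2 = 0.9856
ΔR = 0.9856 − 0.880 = 0.1056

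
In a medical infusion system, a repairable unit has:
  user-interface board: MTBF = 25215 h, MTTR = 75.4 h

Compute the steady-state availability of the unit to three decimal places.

0.997

A(user-interface board) = MTBF/(MTBF+MTTR) = 25215/(25215+75.4) = 0.997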